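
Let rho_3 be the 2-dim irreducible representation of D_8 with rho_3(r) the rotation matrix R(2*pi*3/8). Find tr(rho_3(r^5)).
chi_{rho_3}(r^5) = 2*cos(2*pi*3*5/8) = sqrt(2)

Working: rho_3(r^5) is rotation by angle 2*pi*3*5/8, whose trace is 2*cos(2*pi*3*5/8) = sqrt(2).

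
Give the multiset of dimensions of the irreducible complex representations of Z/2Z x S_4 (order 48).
Dimensions: 1, 1, 1, 1, 2, 2, 3, 3, 3, 3

Working: There are 10 irreducibles (= number of conjugacy classes). Their dimensions d_i satisfy sum d_i^2 = |G| = 48: 1 + 1 + 1 + 1 + 4 + 4 + 9 + 9 + 9 + 9 = 48. (For the product with Z/2Z: each of the 2 1-dim characters of Z/2Z tensors with each irrep of S_4, giving 2 copies of each S_4-dimension.)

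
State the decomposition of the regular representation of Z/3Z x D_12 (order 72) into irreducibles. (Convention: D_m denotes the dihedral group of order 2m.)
Each irreducible V_i of dimension d_i appears with multiplicity d_i, i.e. rho_reg = (direct sum over all irreducibles V_i) d_i V_i. The irreducible dimensions for Z/3Z x D_12 are 1, 1, 1, 1, 1, 1, 1, 1, 1, 1, 1, 1, 2, 2, 2, 2, 2, 2, 2, 2, 2, 2, 2, 2, 2, 2, 2: 12 irreducibles of dimension 1, each with multiplicity 1; 15 irreducibles of dimension 2, each with multiplicity 2. Total dimension 12*1*1 + 15*2*2 = 72 = |G|.

Working: General theorem: in the regular representation of a finite group G, each irreducible appears with multiplicity equal to its dimension. Check: dim(rho_reg) = sum d_i^2 = 1 + 1 + 1 + 1 + 1 + 1 + 1 + 1 + 1 + 1 + 1 + 1 + 4 + 4 + 4 + 4 + 4 + 4 + 4 + 4 + 4 + 4 + 4 + 4 + 4 + 4 + 4 = 72 = |G|.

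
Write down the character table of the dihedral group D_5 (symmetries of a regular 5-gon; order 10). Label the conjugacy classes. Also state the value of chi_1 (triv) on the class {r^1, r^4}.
Conjugacy classes: {e} of size 1, {r^1, r^4} of size 2, {r^2, r^3} of size 2, {s, sr, ..., sr^4} of size 5.
Character table:
  irrep \ class              {e} (size 1)  {r^1, r^4} (size 2)  {r^2, r^3} (size 2)  {s, sr, ..., sr^4} (size 5)
  chi_1 (triv)               1             1                    1                    1                          
  chi_2 (sign: r->1, s->-1)  1             1                    1                    -1                         
  chi_3 (2d, j=1)            2             -1/2 + sqrt(5)/2     -sqrt(5)/2 - 1/2     0                          
  chi_4 (2d, j=2)            2             -sqrt(5)/2 - 1/2     -1/2 + sqrt(5)/2     0                          

Spot check: chi_1 (triv) on {r^1, r^4} = 1.

Solution. D_5 has order 2*5 = 10 with 4 conjugacy classes, hence 4 irreducibles. Sum of squared dims 1 + 1 + 4 + 4 = 10 = |G|. Linear characters come from the abelianisation; the 2-dimensional irreps have character r^k -> 2*cos(2*pi*j*k/5), reflections -> 0.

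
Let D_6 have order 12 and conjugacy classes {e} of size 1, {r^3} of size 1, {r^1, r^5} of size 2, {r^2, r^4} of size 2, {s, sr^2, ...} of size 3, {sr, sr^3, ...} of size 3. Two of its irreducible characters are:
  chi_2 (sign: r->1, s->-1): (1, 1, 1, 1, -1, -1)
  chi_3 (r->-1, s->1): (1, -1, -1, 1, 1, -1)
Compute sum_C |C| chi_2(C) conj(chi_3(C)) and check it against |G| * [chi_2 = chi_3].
Sum = 0; so <chi_2, chi_3> = 0 (distinct irreducibles are orthogonal).

Argument: Compute term by term over conjugacy classes (|C| * chi_2(C) * conj(chi_3(C))):
  1*(1)*conj(1) + 1*(1)*conj(-1) + 2*(1)*conj(-1) + 2*(1)*conj(1) + 3*(-1)*conj(1) + 3*(-1)*conj(-1)
  = (1) + (-1) + (-2) + (2) + (-3) + (3)
  = 0.
Dividing by |G| = 12 gives 0/12 = 0, matching the row-orthogonality relation <chi_2, chi_3> = [chi_2 = chi_3].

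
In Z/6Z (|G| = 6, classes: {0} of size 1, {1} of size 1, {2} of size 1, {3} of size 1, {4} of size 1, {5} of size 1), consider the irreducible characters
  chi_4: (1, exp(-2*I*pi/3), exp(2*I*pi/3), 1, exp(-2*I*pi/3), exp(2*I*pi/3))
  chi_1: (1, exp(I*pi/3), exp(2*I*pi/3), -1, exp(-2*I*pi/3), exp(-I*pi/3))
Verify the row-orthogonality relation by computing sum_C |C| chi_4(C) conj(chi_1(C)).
Sum = 0; so <chi_4, chi_1> = 0 (distinct irreducibles are orthogonal).

Explanation: Compute term by term over conjugacy classes (|C| * chi_4(C) * conj(chi_1(C))):
  1*(1)*conj(1) + 1*(exp(-2*I*pi/3))*conj(exp(I*pi/3)) + 1*(exp(2*I*pi/3))*conj(exp(2*I*pi/3)) + 1*(1)*conj(-1) + 1*(exp(-2*I*pi/3))*conj(exp(-2*I*pi/3)) + 1*(exp(2*I*pi/3))*conj(exp(-I*pi/3))
  = (1) + (-1) + (1) + (-1) + (1) + (-1)
  = 0.
(Exp terms are combined using exp(i*s)*conj(exp(i*t)) = exp(i*(s-t)), and sums of them are collapsed using the identity that for every m > 1 the m distinct m-th roots of unity sum to 0, e.g. 1 + exp(2*I*pi/3) + exp(-2*I*pi/3) = 0.)
Dividing by |G| = 6 gives 0/6 = 0, matching the row-orthogonality relation <chi_4, chi_1> = [chi_4 = chi_1].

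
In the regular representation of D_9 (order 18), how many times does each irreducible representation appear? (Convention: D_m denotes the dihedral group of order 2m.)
Each irreducible V_i of dimension d_i appears with multiplicity d_i, i.e. rho_reg = (direct sum over all irreducibles V_i) d_i V_i. The irreducible dimensions for D_9 are 1, 1, 2, 2, 2, 2: 2 irreducibles of dimension 1, each with multiplicity 1; 4 irreducibles of dimension 2, each with multiplicity 2. Total dimension 2*1*1 + 4*2*2 = 18 = |G|.

Argument: General theorem: in the regular representation of a finite group G, each irreducible appears with multiplicity equal to its dimension. Check: dim(rho_reg) = sum d_i^2 = 1 + 1 + 4 + 4 + 4 + 4 = 18 = |G|.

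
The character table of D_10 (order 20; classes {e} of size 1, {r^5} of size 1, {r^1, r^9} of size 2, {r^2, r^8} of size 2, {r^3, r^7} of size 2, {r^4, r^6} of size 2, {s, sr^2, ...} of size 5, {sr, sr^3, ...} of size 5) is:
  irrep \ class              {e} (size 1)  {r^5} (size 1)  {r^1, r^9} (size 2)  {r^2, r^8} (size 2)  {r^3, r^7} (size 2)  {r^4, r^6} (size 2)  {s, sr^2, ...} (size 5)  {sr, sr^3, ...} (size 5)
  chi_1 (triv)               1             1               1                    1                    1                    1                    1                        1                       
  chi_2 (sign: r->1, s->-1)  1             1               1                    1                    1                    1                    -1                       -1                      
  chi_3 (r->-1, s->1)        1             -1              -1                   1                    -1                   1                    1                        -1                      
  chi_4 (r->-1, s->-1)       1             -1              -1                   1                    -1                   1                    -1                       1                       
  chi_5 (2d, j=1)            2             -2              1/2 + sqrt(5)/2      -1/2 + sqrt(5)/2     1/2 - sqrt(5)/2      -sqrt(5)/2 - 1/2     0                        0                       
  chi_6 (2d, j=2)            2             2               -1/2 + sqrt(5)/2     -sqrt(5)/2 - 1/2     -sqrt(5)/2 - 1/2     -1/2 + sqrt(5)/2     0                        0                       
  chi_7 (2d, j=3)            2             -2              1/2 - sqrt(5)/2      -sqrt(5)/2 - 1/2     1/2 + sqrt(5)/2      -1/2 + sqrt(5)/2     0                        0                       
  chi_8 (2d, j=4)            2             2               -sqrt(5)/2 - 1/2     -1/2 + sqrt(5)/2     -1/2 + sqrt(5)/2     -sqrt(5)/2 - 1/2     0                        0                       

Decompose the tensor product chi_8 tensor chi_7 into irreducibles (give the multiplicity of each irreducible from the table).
chi_8 tensor chi_7 = chi_5 + chi_7 (all other irreducibles have multiplicity 0).

Reasoning: The character of a tensor product is the pointwise product (chi_8 * chi_7)(C) = chi_8(C) * chi_7(C):
  {e}: (2)*(2), {r^5}: (2)*(-2), {r^1, r^9}: (-sqrt(5)/2 - 1/2)*(1/2 - sqrt(5)/2), {r^2, r^8}: (-1/2 + sqrt(5)/2)*(-sqrt(5)/2 - 1/2), {r^3, r^7}: (-1/2 + sqrt(5)/2)*(1/2 + sqrt(5)/2), {r^4, r^6}: (-sqrt(5)/2 - 1/2)*(-1/2 + sqrt(5)/2), {s, sr^2, ...}: (0)*(0), {sr, sr^3, ...}: (0)*(0)
so (chi_8 * chi_7) takes values
  {e} -> 4, {r^5} -> -4, {r^1, r^9} -> 1, {r^2, r^8} -> -1, {r^3, r^7} -> 1, {r^4, r^6} -> -1, {s, sr^2, ...} -> 0, {sr, sr^3, ...} -> 0.
Now take the inner product of this character with each irreducible chi from the table, <chi_8*chi_7, chi> = (1/20) sum_C |C| (chi_8*chi_7)(C) conj(chi(C)):
  <chi_8*chi_7, chi_1> = (1/20)[1*(4)*conj(1) + 1*(-4)*conj(1) + 2*(1)*conj(1) + 2*(-1)*conj(1) + 2*(1)*conj(1) + 2*(-1)*conj(1) + 5*(0)*conj(1) + 5*(0)*conj(1)]
      = (1/20)[(4) + (-4) + (2) + (-2) + (2) + (-2) + (0) + (0)] = 0/20 = 0
  <chi_8*chi_7, chi_2> = (1/20)[1*(4)*conj(1) + 1*(-4)*conj(1) + 2*(1)*conj(1) + 2*(-1)*conj(1) + 2*(1)*conj(1) + 2*(-1)*conj(1) + 5*(0)*conj(-1) + 5*(0)*conj(-1)]
      = (1/20)[(4) + (-4) + (2) + (-2) + (2) + (-2) + (0) + (0)] = 0/20 = 0
  <chi_8*chi_7, chi_3> = (1/20)[1*(4)*conj(1) + 1*(-4)*conj(-1) + 2*(1)*conj(-1) + 2*(-1)*conj(1) + 2*(1)*conj(-1) + 2*(-1)*conj(1) + 5*(0)*conj(1) + 5*(0)*conj(-1)]
      = (1/20)[(4) + (4) + (-2) + (-2) + (-2) + (-2) + (0) + (0)] = 0/20 = 0
  <chi_8*chi_7, chi_4> = (1/20)[1*(4)*conj(1) + 1*(-4)*conj(-1) + 2*(1)*conj(-1) + 2*(-1)*conj(1) + 2*(1)*conj(-1) + 2*(-1)*conj(1) + 5*(0)*conj(-1) + 5*(0)*conj(1)]
      = (1/20)[(4) + (4) + (-2) + (-2) + (-2) + (-2) + (0) + (0)] = 0/20 = 0
  <chi_8*chi_7, chi_5> = (1/20)[1*(4)*conj(2) + 1*(-4)*conj(-2) + 2*(1)*conj(1/2 + sqrt(5)/2) + 2*(-1)*conj(-1/2 + sqrt(5)/2) + 2*(1)*conj(1/2 - sqrt(5)/2) + 2*(-1)*conj(-sqrt(5)/2 - 1/2) + 5*(0)*conj(0) + 5*(0)*conj(0)]
      = (1/20)[(8) + (8) + (1 + sqrt(5)) + (1 - sqrt(5)) + (1 - sqrt(5)) + (1 + sqrt(5)) + (0) + (0)] = 20/20 = 1
  <chi_8*chi_7, chi_6> = (1/20)[1*(4)*conj(2) + 1*(-4)*conj(2) + 2*(1)*conj(-1/2 + sqrt(5)/2) + 2*(-1)*conj(-sqrt(5)/2 - 1/2) + 2*(1)*conj(-sqrt(5)/2 - 1/2) + 2*(-1)*conj(-1/2 + sqrt(5)/2) + 5*(0)*conj(0) + 5*(0)*conj(0)]
      = (1/20)[(8) + (-8) + (-1 + sqrt(5)) + (1 + sqrt(5)) + (-sqrt(5) - 1) + (1 - sqrt(5)) + (0) + (0)] = 0/20 = 0
  <chi_8*chi_7, chi_7> = (1/20)[1*(4)*conj(2) + 1*(-4)*conj(-2) + 2*(1)*conj(1/2 - sqrt(5)/2) + 2*(-1)*conj(-sqrt(5)/2 - 1/2) + 2*(1)*conj(1/2 + sqrt(5)/2) + 2*(-1)*conj(-1/2 + sqrt(5)/2) + 5*(0)*conj(0) + 5*(0)*conj(0)]
      = (1/20)[(8) + (8) + (1 - sqrt(5)) + (1 + sqrt(5)) + (1 + sqrt(5)) + (1 - sqrt(5)) + (0) + (0)] = 20/20 = 1
  <chi_8*chi_7, chi_8> = (1/20)[1*(4)*conj(2) + 1*(-4)*conj(2) + 2*(1)*conj(-sqrt(5)/2 - 1/2) + 2*(-1)*conj(-1/2 + sqrt(5)/2) + 2*(1)*conj(-1/2 + sqrt(5)/2) + 2*(-1)*conj(-sqrt(5)/2 - 1/2) + 5*(0)*conj(0) + 5*(0)*conj(0)]
      = (1/20)[(8) + (-8) + (-sqrt(5) - 1) + (1 - sqrt(5)) + (-1 + sqrt(5)) + (1 + sqrt(5)) + (0) + (0)] = 0/20 = 0
Hence the multiplicities are chi_5: 1, chi_7: 1. Dimension check: dim(chi_8)*dim(chi_7) = 2*2 = 4 and sum (mult * dim) = 1*2 + 1*2 = 4.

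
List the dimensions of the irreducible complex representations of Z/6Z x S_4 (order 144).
Dimensions: 1, 1, 1, 1, 1, 1, 1, 1, 1, 1, 1, 1, 2, 2, 2, 2, 2, 2, 3, 3, 3, 3, 3, 3, 3, 3, 3, 3, 3, 3

There are 30 irreducibles (= number of conjugacy classes). Their dimensions d_i satisfy sum d_i^2 = |G| = 144: 1 + 1 + 1 + 1 + 1 + 1 + 1 + 1 + 1 + 1 + 1 + 1 + 4 + 4 + 4 + 4 + 4 + 4 + 9 + 9 + 9 + 9 + 9 + 9 + 9 + 9 + 9 + 9 + 9 + 9 = 144. (For the product with Z/6Z: each of the 6 1-dim characters of Z/6Z tensors with each irrep of S_4, giving 6 copies of each S_4-dimension.)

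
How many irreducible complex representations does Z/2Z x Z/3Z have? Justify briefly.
6

Working: The number of irreducible complex representations of a finite group equals its number of conjugacy classes. Z/2Z x Z/3Z is abelian of order 6, so every element is its own conjugacy class: 6 classes, so Z/2Z x Z/3Z (order 6) has exactly 6 irreducible complex representations.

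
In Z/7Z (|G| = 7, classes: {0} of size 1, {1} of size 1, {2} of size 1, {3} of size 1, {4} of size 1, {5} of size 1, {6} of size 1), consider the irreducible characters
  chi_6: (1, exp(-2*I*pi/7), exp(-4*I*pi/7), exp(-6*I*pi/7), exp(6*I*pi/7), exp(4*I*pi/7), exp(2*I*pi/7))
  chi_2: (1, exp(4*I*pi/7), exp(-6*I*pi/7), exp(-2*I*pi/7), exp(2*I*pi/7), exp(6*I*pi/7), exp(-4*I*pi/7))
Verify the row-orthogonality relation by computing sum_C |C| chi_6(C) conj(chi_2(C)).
Sum = 0; so <chi_6, chi_2> = 0 (distinct irreducibles are orthogonal).

Justification: Compute term by term over conjugacy classes (|C| * chi_6(C) * conj(chi_2(C))):
  1*(1)*conj(1) + 1*(exp(-2*I*pi/7))*conj(exp(4*I*pi/7)) + 1*(exp(-4*I*pi/7))*conj(exp(-6*I*pi/7)) + 1*(exp(-6*I*pi/7))*conj(exp(-2*I*pi/7)) + 1*(exp(6*I*pi/7))*conj(exp(2*I*pi/7)) + 1*(exp(4*I*pi/7))*conj(exp(6*I*pi/7)) + 1*(exp(2*I*pi/7))*conj(exp(-4*I*pi/7))
  = (1) + (exp(-6*I*pi/7)) + (exp(2*I*pi/7)) + (exp(-4*I*pi/7)) + (exp(4*I*pi/7)) + (exp(-2*I*pi/7)) + (exp(6*I*pi/7))
  = 0.
(Exp terms are combined using exp(i*s)*conj(exp(i*t)) = exp(i*(s-t)), and sums of them are collapsed using the identity that for every m > 1 the m distinct m-th roots of unity sum to 0, e.g. 1 + exp(2*I*pi/3) + exp(-2*I*pi/3) = 0.)
Dividing by |G| = 7 gives 0/7 = 0, matching the row-orthogonality relation <chi_6, chi_2> = [chi_6 = chi_2].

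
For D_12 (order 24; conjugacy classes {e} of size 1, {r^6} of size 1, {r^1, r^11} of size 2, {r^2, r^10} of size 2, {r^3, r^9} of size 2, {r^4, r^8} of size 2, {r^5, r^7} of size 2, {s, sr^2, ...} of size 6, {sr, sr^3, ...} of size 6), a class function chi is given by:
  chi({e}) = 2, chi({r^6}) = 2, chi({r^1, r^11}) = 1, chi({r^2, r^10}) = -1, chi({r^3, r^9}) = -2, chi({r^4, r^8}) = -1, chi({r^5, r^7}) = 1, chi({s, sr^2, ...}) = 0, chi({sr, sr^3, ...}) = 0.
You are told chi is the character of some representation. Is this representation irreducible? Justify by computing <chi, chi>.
Irreducible: <chi, chi> = 1.

Justification: <chi, chi> = (1/|G|) sum_C |C| * |chi(C)|^2 = (1/24)[1*|2|^2 + 1*|2|^2 + 2*|1|^2 + 2*|-1|^2 + 2*|-2|^2 + 2*|-1|^2 + 2*|1|^2 + 6*|0|^2 + 6*|0|^2]
  = (1/24)[(4) + (4) + (2) + (2) + (8) + (2) + (2) + (0) + (0)] = 24/24 = 1.
A character is irreducible iff <chi, chi> = 1, so this representation is irreducible.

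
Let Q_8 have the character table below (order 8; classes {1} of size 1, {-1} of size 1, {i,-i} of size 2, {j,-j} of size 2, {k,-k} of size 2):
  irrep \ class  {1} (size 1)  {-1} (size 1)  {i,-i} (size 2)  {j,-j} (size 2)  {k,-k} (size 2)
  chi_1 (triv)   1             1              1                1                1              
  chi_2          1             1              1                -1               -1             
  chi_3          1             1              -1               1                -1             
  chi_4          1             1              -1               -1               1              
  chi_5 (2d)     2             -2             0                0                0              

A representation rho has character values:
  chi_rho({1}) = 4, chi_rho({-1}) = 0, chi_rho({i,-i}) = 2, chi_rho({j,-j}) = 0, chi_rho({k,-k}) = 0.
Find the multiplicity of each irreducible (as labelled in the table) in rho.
Multiplicities: chi_1: 1, chi_2: 1, chi_3: 0, chi_4: 0, chi_5: 1.

Argument: Use <chi_rho, chi> = (1/|G|) sum_C |C| * chi_rho(C) * conj(chi(C)) with |G| = 8 for each irreducible chi in the table:
  <chi_rho, chi_1> = (1/8)[1*(4)*conj(1) + 1*(0)*conj(1) + 2*(2)*conj(1) + 2*(0)*conj(1) + 2*(0)*conj(1)]
      = (1/8)[(4) + (0) + (4) + (0) + (0)] = 8/8 = 1
  <chi_rho, chi_2> = (1/8)[1*(4)*conj(1) + 1*(0)*conj(1) + 2*(2)*conj(1) + 2*(0)*conj(-1) + 2*(0)*conj(-1)]
      = (1/8)[(4) + (0) + (4) + (0) + (0)] = 8/8 = 1
  <chi_rho, chi_3> = (1/8)[1*(4)*conj(1) + 1*(0)*conj(1) + 2*(2)*conj(-1) + 2*(0)*conj(1) + 2*(0)*conj(-1)]
      = (1/8)[(4) + (0) + (-4) + (0) + (0)] = 0/8 = 0
  <chi_rho, chi_4> = (1/8)[1*(4)*conj(1) + 1*(0)*conj(1) + 2*(2)*conj(-1) + 2*(0)*conj(-1) + 2*(0)*conj(1)]
      = (1/8)[(4) + (0) + (-4) + (0) + (0)] = 0/8 = 0
  <chi_rho, chi_5> = (1/8)[1*(4)*conj(2) + 1*(0)*conj(-2) + 2*(2)*conj(0) + 2*(0)*conj(0) + 2*(0)*conj(0)]
      = (1/8)[(8) + (0) + (0) + (0) + (0)] = 8/8 = 1
Dimension check: dim(rho) = sum (mult * dim) = 1*1 + 1*1 + 0*1 + 0*1 + 1*2 = 4 = chi_rho(e) = 4.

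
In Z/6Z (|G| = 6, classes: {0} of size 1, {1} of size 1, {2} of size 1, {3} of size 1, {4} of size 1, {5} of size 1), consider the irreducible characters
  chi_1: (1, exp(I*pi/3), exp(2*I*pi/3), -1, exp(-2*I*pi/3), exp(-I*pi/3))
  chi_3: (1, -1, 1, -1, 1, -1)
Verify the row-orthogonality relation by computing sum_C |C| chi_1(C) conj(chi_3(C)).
Sum = 0; so <chi_1, chi_3> = 0 (distinct irreducibles are orthogonal).

Derivation: Compute term by term over conjugacy classes (|C| * chi_1(C) * conj(chi_3(C))):
  1*(1)*conj(1) + 1*(exp(I*pi/3))*conj(-1) + 1*(exp(2*I*pi/3))*conj(1) + 1*(-1)*conj(-1) + 1*(exp(-2*I*pi/3))*conj(1) + 1*(exp(-I*pi/3))*conj(-1)
  = (1) + (-exp(I*pi/3)) + (exp(2*I*pi/3)) + (1) + (exp(-2*I*pi/3)) + (-exp(-I*pi/3))
  = 0.
(Exp terms are combined using exp(i*s)*conj(exp(i*t)) = exp(i*(s-t)), and sums of them are collapsed using the identity that for every m > 1 the m distinct m-th roots of unity sum to 0, e.g. 1 + exp(2*I*pi/3) + exp(-2*I*pi/3) = 0.)
Dividing by |G| = 6 gives 0/6 = 0, matching the row-orthogonality relation <chi_1, chi_3> = [chi_1 = chi_3].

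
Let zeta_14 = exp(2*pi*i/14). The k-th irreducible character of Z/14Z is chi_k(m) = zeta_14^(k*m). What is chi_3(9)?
chi_3(9) = zeta_14^27 = exp(-I*pi/7)

Explanation: chi_3(9) = zeta_14^(3*9) = zeta_14^27. Since zeta_14^14 = 1, this equals zeta_14^13 = exp(2*pi*i*13/14) = exp(-I*pi/7).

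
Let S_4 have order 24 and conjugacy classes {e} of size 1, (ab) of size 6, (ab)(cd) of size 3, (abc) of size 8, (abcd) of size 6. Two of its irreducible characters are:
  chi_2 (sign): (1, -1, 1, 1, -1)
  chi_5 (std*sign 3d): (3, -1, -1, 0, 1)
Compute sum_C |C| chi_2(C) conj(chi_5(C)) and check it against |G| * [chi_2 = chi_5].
Sum = 0; so <chi_2, chi_5> = 0 (distinct irreducibles are orthogonal).

Solution. Compute term by term over conjugacy classes (|C| * chi_2(C) * conj(chi_5(C))):
  1*(1)*conj(3) + 6*(-1)*conj(-1) + 3*(1)*conj(-1) + 8*(1)*conj(0) + 6*(-1)*conj(1)
  = (3) + (6) + (-3) + (0) + (-6)
  = 0.
Dividing by |G| = 24 gives 0/24 = 0, matching the row-orthogonality relation <chi_2, chi_5> = [chi_2 = chi_5].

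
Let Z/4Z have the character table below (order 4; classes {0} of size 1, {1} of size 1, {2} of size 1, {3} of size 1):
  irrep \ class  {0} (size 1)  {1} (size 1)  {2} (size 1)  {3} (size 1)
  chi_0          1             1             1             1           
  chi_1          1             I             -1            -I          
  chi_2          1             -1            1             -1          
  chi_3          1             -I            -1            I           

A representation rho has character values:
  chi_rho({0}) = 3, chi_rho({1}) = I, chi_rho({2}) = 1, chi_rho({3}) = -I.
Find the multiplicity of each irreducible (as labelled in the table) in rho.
Multiplicities: chi_0: 1, chi_1: 1, chi_2: 1, chi_3: 0.

Details: Use <chi_rho, chi> = (1/|G|) sum_C |C| * chi_rho(C) * conj(chi(C)) with |G| = 4 for each irreducible chi in the table:
  <chi_rho, chi_0> = (1/4)[1*(3)*conj(1) + 1*(I)*conj(1) + 1*(1)*conj(1) + 1*(-I)*conj(1)]
      = (1/4)[(3) + (I) + (1) + (-I)] = 4/4 = 1
  <chi_rho, chi_1> = (1/4)[1*(3)*conj(1) + 1*(I)*conj(I) + 1*(1)*conj(-1) + 1*(-I)*conj(-I)]
      = (1/4)[(3) + (1) + (-1) + (1)] = 4/4 = 1
  <chi_rho, chi_2> = (1/4)[1*(3)*conj(1) + 1*(I)*conj(-1) + 1*(1)*conj(1) + 1*(-I)*conj(-1)]
      = (1/4)[(3) + (-I) + (1) + (I)] = 4/4 = 1
  <chi_rho, chi_3> = (1/4)[1*(3)*conj(1) + 1*(I)*conj(-I) + 1*(1)*conj(-1) + 1*(-I)*conj(I)]
      = (1/4)[(3) + (-1) + (-1) + (-1)] = 0/4 = 0
(Exp terms are combined using exp(i*s)*conj(exp(i*t)) = exp(i*(s-t)), and sums of them are collapsed using the identity that for every m > 1 the m distinct m-th roots of unity sum to 0, e.g. 1 + exp(2*I*pi/3) + exp(-2*I*pi/3) = 0.)
Dimension check: dim(rho) = sum (mult * dim) = 1*1 + 1*1 + 1*1 + 0*1 = 3 = chi_rho(e) = 3.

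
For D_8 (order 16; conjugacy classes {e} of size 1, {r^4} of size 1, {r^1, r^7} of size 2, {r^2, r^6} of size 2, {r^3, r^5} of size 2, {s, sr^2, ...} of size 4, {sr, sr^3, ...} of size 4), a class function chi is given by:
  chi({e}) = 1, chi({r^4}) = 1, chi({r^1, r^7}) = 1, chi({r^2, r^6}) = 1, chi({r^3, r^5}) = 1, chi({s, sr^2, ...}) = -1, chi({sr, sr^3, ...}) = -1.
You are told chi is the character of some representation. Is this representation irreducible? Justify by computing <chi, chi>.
Irreducible: <chi, chi> = 1.

Explanation: <chi, chi> = (1/|G|) sum_C |C| * |chi(C)|^2 = (1/16)[1*|1|^2 + 1*|1|^2 + 2*|1|^2 + 2*|1|^2 + 2*|1|^2 + 4*|-1|^2 + 4*|-1|^2]
  = (1/16)[(1) + (1) + (2) + (2) + (2) + (4) + (4)] = 16/16 = 1.
A character is irreducible iff <chi, chi> = 1, so this representation is irreducible.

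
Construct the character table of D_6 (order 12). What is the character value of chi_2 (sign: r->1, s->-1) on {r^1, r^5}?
Conjugacy classes: {e} of size 1, {r^3} of size 1, {r^1, r^5} of size 2, {r^2, r^4} of size 2, {s, sr^2, ...} of size 3, {sr, sr^3, ...} of size 3.
Character table:
  irrep \ class              {e} (size 1)  {r^3} (size 1)  {r^1, r^5} (size 2)  {r^2, r^4} (size 2)  {s, sr^2, ...} (size 3)  {sr, sr^3, ...} (size 3)
  chi_1 (triv)               1             1               1                    1                    1                        1                       
  chi_2 (sign: r->1, s->-1)  1             1               1                    1                    -1                       -1                      
  chi_3 (r->-1, s->1)        1             -1              -1                   1                    1                        -1                      
  chi_4 (r->-1, s->-1)       1             -1              -1                   1                    -1                       1                       
  chi_5 (2d, j=1)            2             -2              1                    -1                   0                        0                       
  chi_6 (2d, j=2)            2             2               -1                   -1                   0                        0                       

Spot check: chi_2 (sign: r->1, s->-1) on {r^1, r^5} = 1.

Reasoning: D_6 has order 2*6 = 12 with 6 conjugacy classes, hence 6 irreducibles. Sum of squared dims 1 + 1 + 1 + 1 + 4 + 4 = 12 = |G|. Linear characters come from the abelianisation; the 2-dimensional irreps have character r^k -> 2*cos(2*pi*j*k/6), reflections -> 0.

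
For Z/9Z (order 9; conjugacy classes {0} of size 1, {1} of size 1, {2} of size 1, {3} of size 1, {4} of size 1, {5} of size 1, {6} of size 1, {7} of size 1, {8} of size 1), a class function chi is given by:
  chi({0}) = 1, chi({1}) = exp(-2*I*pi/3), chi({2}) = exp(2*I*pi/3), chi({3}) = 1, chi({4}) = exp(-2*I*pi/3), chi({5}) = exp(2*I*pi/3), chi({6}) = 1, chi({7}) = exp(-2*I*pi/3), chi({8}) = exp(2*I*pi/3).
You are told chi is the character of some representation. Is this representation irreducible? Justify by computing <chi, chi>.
Irreducible: <chi, chi> = 1.

Justification: <chi, chi> = (1/|G|) sum_C |C| * |chi(C)|^2 = (1/9)[1*|1|^2 + 1*|exp(-2*I*pi/3)|^2 + 1*|exp(2*I*pi/3)|^2 + 1*|1|^2 + 1*|exp(-2*I*pi/3)|^2 + 1*|exp(2*I*pi/3)|^2 + 1*|1|^2 + 1*|exp(-2*I*pi/3)|^2 + 1*|exp(2*I*pi/3)|^2]
  = (1/9)[(1) + (1) + (1) + (1) + (1) + (1) + (1) + (1) + (1)] = 9/9 = 1.
(Exp terms are combined using exp(i*s)*conj(exp(i*t)) = exp(i*(s-t)), and sums of them are collapsed using the identity that for every m > 1 the m distinct m-th roots of unity sum to 0, e.g. 1 + exp(2*I*pi/3) + exp(-2*I*pi/3) = 0.)
A character is irreducible iff <chi, chi> = 1, so this representation is irreducible.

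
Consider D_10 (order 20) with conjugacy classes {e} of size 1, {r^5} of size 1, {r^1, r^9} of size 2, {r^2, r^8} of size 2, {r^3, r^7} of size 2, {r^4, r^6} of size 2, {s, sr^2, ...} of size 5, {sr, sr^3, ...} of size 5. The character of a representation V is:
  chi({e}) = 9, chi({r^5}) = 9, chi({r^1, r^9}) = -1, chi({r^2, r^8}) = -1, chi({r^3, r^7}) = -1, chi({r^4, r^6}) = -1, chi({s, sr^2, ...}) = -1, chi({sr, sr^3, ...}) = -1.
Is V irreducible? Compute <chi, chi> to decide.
Not irreducible (reducible): <chi, chi> = 9 > 1.

Justification: <chi, chi> = (1/|G|) sum_C |C| * |chi(C)|^2 = (1/20)[1*|9|^2 + 1*|9|^2 + 2*|-1|^2 + 2*|-1|^2 + 2*|-1|^2 + 2*|-1|^2 + 5*|-1|^2 + 5*|-1|^2]
  = (1/20)[(81) + (81) + (2) + (2) + (2) + (2) + (5) + (5)] = 180/20 = 9.
A character is irreducible iff <chi, chi> = 1, so this representation is reducible.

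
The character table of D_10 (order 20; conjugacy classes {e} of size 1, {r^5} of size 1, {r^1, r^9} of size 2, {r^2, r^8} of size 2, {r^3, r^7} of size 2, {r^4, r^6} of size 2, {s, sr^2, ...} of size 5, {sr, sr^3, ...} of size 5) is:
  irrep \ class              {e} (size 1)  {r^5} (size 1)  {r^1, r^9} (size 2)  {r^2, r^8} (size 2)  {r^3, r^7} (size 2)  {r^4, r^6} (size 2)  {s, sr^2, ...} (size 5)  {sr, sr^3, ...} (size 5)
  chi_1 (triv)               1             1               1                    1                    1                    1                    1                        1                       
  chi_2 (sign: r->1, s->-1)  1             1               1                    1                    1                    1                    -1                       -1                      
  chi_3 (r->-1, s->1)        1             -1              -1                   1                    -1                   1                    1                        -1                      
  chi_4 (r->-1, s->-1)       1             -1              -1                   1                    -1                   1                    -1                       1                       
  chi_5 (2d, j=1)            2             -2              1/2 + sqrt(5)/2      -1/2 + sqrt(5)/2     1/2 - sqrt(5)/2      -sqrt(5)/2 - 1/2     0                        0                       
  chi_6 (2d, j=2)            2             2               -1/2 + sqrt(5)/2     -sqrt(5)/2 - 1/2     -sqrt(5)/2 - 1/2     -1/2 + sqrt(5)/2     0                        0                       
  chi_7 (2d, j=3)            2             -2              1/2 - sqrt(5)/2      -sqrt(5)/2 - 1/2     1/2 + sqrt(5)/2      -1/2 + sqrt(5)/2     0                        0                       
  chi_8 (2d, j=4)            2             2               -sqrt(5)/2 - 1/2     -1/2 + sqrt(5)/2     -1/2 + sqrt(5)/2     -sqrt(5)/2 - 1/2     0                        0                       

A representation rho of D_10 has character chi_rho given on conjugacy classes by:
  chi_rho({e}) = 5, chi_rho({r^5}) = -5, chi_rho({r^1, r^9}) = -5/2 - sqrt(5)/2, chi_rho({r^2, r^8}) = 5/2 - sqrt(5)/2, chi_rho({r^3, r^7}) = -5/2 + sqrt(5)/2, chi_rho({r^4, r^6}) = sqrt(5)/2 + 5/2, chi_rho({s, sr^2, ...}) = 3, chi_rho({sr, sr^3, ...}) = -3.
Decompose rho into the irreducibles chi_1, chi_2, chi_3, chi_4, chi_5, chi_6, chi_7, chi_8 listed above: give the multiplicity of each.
Multiplicities: chi_1: 0, chi_2: 0, chi_3: 3, chi_4: 0, chi_5: 0, chi_6: 0, chi_7: 1, chi_8: 0.

Derivation: Use <chi_rho, chi> = (1/|G|) sum_C |C| * chi_rho(C) * conj(chi(C)) with |G| = 20 for each irreducible chi in the table:
  <chi_rho, chi_1> = (1/20)[1*(5)*conj(1) + 1*(-5)*conj(1) + 2*(-5/2 - sqrt(5)/2)*conj(1) + 2*(5/2 - sqrt(5)/2)*conj(1) + 2*(-5/2 + sqrt(5)/2)*conj(1) + 2*(sqrt(5)/2 + 5/2)*conj(1) + 5*(3)*conj(1) + 5*(-3)*conj(1)]
      = (1/20)[(5) + (-5) + (-5 - sqrt(5)) + (5 - sqrt(5)) + (-5 + sqrt(5)) + (sqrt(5) + 5) + (15) + (-15)] = 0/20 = 0
  <chi_rho, chi_2> = (1/20)[1*(5)*conj(1) + 1*(-5)*conj(1) + 2*(-5/2 - sqrt(5)/2)*conj(1) + 2*(5/2 - sqrt(5)/2)*conj(1) + 2*(-5/2 + sqrt(5)/2)*conj(1) + 2*(sqrt(5)/2 + 5/2)*conj(1) + 5*(3)*conj(-1) + 5*(-3)*conj(-1)]
      = (1/20)[(5) + (-5) + (-5 - sqrt(5)) + (5 - sqrt(5)) + (-5 + sqrt(5)) + (sqrt(5) + 5) + (-15) + (15)] = 0/20 = 0
  <chi_rho, chi_3> = (1/20)[1*(5)*conj(1) + 1*(-5)*conj(-1) + 2*(-5/2 - sqrt(5)/2)*conj(-1) + 2*(5/2 - sqrt(5)/2)*conj(1) + 2*(-5/2 + sqrt(5)/2)*conj(-1) + 2*(sqrt(5)/2 + 5/2)*conj(1) + 5*(3)*conj(1) + 5*(-3)*conj(-1)]
      = (1/20)[(5) + (5) + (sqrt(5) + 5) + (5 - sqrt(5)) + (5 - sqrt(5)) + (sqrt(5) + 5) + (15) + (15)] = 60/20 = 3
  <chi_rho, chi_4> = (1/20)[1*(5)*conj(1) + 1*(-5)*conj(-1) + 2*(-5/2 - sqrt(5)/2)*conj(-1) + 2*(5/2 - sqrt(5)/2)*conj(1) + 2*(-5/2 + sqrt(5)/2)*conj(-1) + 2*(sqrt(5)/2 + 5/2)*conj(1) + 5*(3)*conj(-1) + 5*(-3)*conj(1)]
      = (1/20)[(5) + (5) + (sqrt(5) + 5) + (5 - sqrt(5)) + (5 - sqrt(5)) + (sqrt(5) + 5) + (-15) + (-15)] = 0/20 = 0
  <chi_rho, chi_5> = (1/20)[1*(5)*conj(2) + 1*(-5)*conj(-2) + 2*(-5/2 - sqrt(5)/2)*conj(1/2 + sqrt(5)/2) + 2*(5/2 - sqrt(5)/2)*conj(-1/2 + sqrt(5)/2) + 2*(-5/2 + sqrt(5)/2)*conj(1/2 - sqrt(5)/2) + 2*(sqrt(5)/2 + 5/2)*conj(-sqrt(5)/2 - 1/2) + 5*(3)*conj(0) + 5*(-3)*conj(0)]
      = (1/20)[(10) + (10) + (-3*sqrt(5) - 5) + (-5 + 3*sqrt(5)) + (-5 + 3*sqrt(5)) + (-3*sqrt(5) - 5) + (0) + (0)] = 0/20 = 0
  <chi_rho, chi_6> = (1/20)[1*(5)*conj(2) + 1*(-5)*conj(2) + 2*(-5/2 - sqrt(5)/2)*conj(-1/2 + sqrt(5)/2) + 2*(5/2 - sqrt(5)/2)*conj(-sqrt(5)/2 - 1/2) + 2*(-5/2 + sqrt(5)/2)*conj(-sqrt(5)/2 - 1/2) + 2*(sqrt(5)/2 + 5/2)*conj(-1/2 + sqrt(5)/2) + 5*(3)*conj(0) + 5*(-3)*conj(0)]
      = (1/20)[(10) + (-10) + (-2*sqrt(5)) + (-2*sqrt(5)) + (2*sqrt(5)) + (2*sqrt(5)) + (0) + (0)] = 0/20 = 0
  <chi_rho, chi_7> = (1/20)[1*(5)*conj(2) + 1*(-5)*conj(-2) + 2*(-5/2 - sqrt(5)/2)*conj(1/2 - sqrt(5)/2) + 2*(5/2 - sqrt(5)/2)*conj(-sqrt(5)/2 - 1/2) + 2*(-5/2 + sqrt(5)/2)*conj(1/2 + sqrt(5)/2) + 2*(sqrt(5)/2 + 5/2)*conj(-1/2 + sqrt(5)/2) + 5*(3)*conj(0) + 5*(-3)*conj(0)]
      = (1/20)[(10) + (10) + (2*sqrt(5)) + (-2*sqrt(5)) + (-2*sqrt(5)) + (2*sqrt(5)) + (0) + (0)] = 20/20 = 1
  <chi_rho, chi_8> = (1/20)[1*(5)*conj(2) + 1*(-5)*conj(2) + 2*(-5/2 - sqrt(5)/2)*conj(-sqrt(5)/2 - 1/2) + 2*(5/2 - sqrt(5)/2)*conj(-1/2 + sqrt(5)/2) + 2*(-5/2 + sqrt(5)/2)*conj(-1/2 + sqrt(5)/2) + 2*(sqrt(5)/2 + 5/2)*conj(-sqrt(5)/2 - 1/2) + 5*(3)*conj(0) + 5*(-3)*conj(0)]
      = (1/20)[(10) + (-10) + (5 + 3*sqrt(5)) + (-5 + 3*sqrt(5)) + (5 - 3*sqrt(5)) + (-3*sqrt(5) - 5) + (0) + (0)] = 0/20 = 0
Dimension check: dim(rho) = sum (mult * dim) = 0*1 + 0*1 + 3*1 + 0*1 + 0*2 + 0*2 + 1*2 + 0*2 = 5 = chi_rho(e) = 5.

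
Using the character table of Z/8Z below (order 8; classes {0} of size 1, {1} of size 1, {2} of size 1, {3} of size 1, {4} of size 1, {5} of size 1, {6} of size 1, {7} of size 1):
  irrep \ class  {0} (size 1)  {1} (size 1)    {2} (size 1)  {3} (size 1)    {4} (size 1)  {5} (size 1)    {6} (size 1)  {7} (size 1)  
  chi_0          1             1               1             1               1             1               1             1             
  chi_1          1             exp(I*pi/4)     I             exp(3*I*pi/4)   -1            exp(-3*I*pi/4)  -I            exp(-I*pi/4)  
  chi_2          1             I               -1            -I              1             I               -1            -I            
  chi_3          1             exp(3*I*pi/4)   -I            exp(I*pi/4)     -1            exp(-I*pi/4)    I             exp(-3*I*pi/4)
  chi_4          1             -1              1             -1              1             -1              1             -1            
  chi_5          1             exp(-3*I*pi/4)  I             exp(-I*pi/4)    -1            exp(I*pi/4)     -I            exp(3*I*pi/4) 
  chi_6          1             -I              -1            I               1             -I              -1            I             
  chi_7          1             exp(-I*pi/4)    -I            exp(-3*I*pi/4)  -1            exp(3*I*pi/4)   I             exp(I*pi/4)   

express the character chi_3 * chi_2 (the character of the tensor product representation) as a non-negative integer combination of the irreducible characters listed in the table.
chi_3 tensor chi_2 = chi_5 (all other irreducibles have multiplicity 0).

Details: The character of a tensor product is the pointwise product (chi_3 * chi_2)(C) = chi_3(C) * chi_2(C):
  {0}: (1)*(1), {1}: (exp(3*I*pi/4))*(I), {2}: (-I)*(-1), {3}: (exp(I*pi/4))*(-I), {4}: (-1)*(1), {5}: (exp(-I*pi/4))*(I), {6}: (I)*(-1), {7}: (exp(-3*I*pi/4))*(-I)
so (chi_3 * chi_2) takes values
  {0} -> 1, {1} -> exp(-3*I*pi/4), {2} -> I, {3} -> -exp(3*I*pi/4), {4} -> -1, {5} -> exp(I*pi/4), {6} -> -I, {7} -> -exp(-I*pi/4).
Now take the inner product of this character with each irreducible chi from the table, <chi_3*chi_2, chi> = (1/8) sum_C |C| (chi_3*chi_2)(C) conj(chi(C)):
  <chi_3*chi_2, chi_0> = (1/8)[1*(1)*conj(1) + 1*(exp(-3*I*pi/4))*conj(1) + 1*(I)*conj(1) + 1*(-exp(3*I*pi/4))*conj(1) + 1*(-1)*conj(1) + 1*(exp(I*pi/4))*conj(1) + 1*(-I)*conj(1) + 1*(-exp(-I*pi/4))*conj(1)]
      = (1/8)[(1) + (exp(-3*I*pi/4)) + (I) + (-exp(3*I*pi/4)) + (-1) + (exp(I*pi/4)) + (-I) + (-exp(-I*pi/4))] = 0/8 = 0
  <chi_3*chi_2, chi_1> = (1/8)[1*(1)*conj(1) + 1*(exp(-3*I*pi/4))*conj(exp(I*pi/4)) + 1*(I)*conj(I) + 1*(-exp(3*I*pi/4))*conj(exp(3*I*pi/4)) + 1*(-1)*conj(-1) + 1*(exp(I*pi/4))*conj(exp(-3*I*pi/4)) + 1*(-I)*conj(-I) + 1*(-exp(-I*pi/4))*conj(exp(-I*pi/4))]
      = (1/8)[(1) + (-1) + (1) + (-1) + (1) + (-1) + (1) + (-1)] = 0/8 = 0
  <chi_3*chi_2, chi_2> = (1/8)[1*(1)*conj(1) + 1*(exp(-3*I*pi/4))*conj(I) + 1*(I)*conj(-1) + 1*(-exp(3*I*pi/4))*conj(-I) + 1*(-1)*conj(1) + 1*(exp(I*pi/4))*conj(I) + 1*(-I)*conj(-1) + 1*(-exp(-I*pi/4))*conj(-I)]
      = (1/8)[(1) + (-exp(-I*pi/4)) + (-I) + (-exp(-3*I*pi/4)) + (-1) + (-exp(3*I*pi/4)) + (I) + (-exp(I*pi/4))] = 0/8 = 0
  <chi_3*chi_2, chi_3> = (1/8)[1*(1)*conj(1) + 1*(exp(-3*I*pi/4))*conj(exp(3*I*pi/4)) + 1*(I)*conj(-I) + 1*(-exp(3*I*pi/4))*conj(exp(I*pi/4)) + 1*(-1)*conj(-1) + 1*(exp(I*pi/4))*conj(exp(-I*pi/4)) + 1*(-I)*conj(I) + 1*(-exp(-I*pi/4))*conj(exp(-3*I*pi/4))]
      = (1/8)[(1) + (I) + (-1) + (-I) + (1) + (I) + (-1) + (-I)] = 0/8 = 0
  <chi_3*chi_2, chi_4> = (1/8)[1*(1)*conj(1) + 1*(exp(-3*I*pi/4))*conj(-1) + 1*(I)*conj(1) + 1*(-exp(3*I*pi/4))*conj(-1) + 1*(-1)*conj(1) + 1*(exp(I*pi/4))*conj(-1) + 1*(-I)*conj(1) + 1*(-exp(-I*pi/4))*conj(-1)]
      = (1/8)[(1) + (-exp(-3*I*pi/4)) + (I) + (exp(3*I*pi/4)) + (-1) + (-exp(I*pi/4)) + (-I) + (exp(-I*pi/4))] = 0/8 = 0
  <chi_3*chi_2, chi_5> = (1/8)[1*(1)*conj(1) + 1*(exp(-3*I*pi/4))*conj(exp(-3*I*pi/4)) + 1*(I)*conj(I) + 1*(-exp(3*I*pi/4))*conj(exp(-I*pi/4)) + 1*(-1)*conj(-1) + 1*(exp(I*pi/4))*conj(exp(I*pi/4)) + 1*(-I)*conj(-I) + 1*(-exp(-I*pi/4))*conj(exp(3*I*pi/4))]
      = (1/8)[(1) + (1) + (1) + (1) + (1) + (1) + (1) + (1)] = 8/8 = 1
  <chi_3*chi_2, chi_6> = (1/8)[1*(1)*conj(1) + 1*(exp(-3*I*pi/4))*conj(-I) + 1*(I)*conj(-1) + 1*(-exp(3*I*pi/4))*conj(I) + 1*(-1)*conj(1) + 1*(exp(I*pi/4))*conj(-I) + 1*(-I)*conj(-1) + 1*(-exp(-I*pi/4))*conj(I)]
      = (1/8)[(1) + (exp(-I*pi/4)) + (-I) + (exp(-3*I*pi/4)) + (-1) + (exp(3*I*pi/4)) + (I) + (exp(I*pi/4))] = 0/8 = 0
  <chi_3*chi_2, chi_7> = (1/8)[1*(1)*conj(1) + 1*(exp(-3*I*pi/4))*conj(exp(-I*pi/4)) + 1*(I)*conj(-I) + 1*(-exp(3*I*pi/4))*conj(exp(-3*I*pi/4)) + 1*(-1)*conj(-1) + 1*(exp(I*pi/4))*conj(exp(3*I*pi/4)) + 1*(-I)*conj(I) + 1*(-exp(-I*pi/4))*conj(exp(I*pi/4))]
      = (1/8)[(1) + (-I) + (-1) + (I) + (1) + (-I) + (-1) + (I)] = 0/8 = 0
(Exp terms are combined using exp(i*s)*conj(exp(i*t)) = exp(i*(s-t)), and sums of them are collapsed using the identity that for every m > 1 the m distinct m-th roots of unity sum to 0, e.g. 1 + exp(2*I*pi/3) + exp(-2*I*pi/3) = 0.)
Hence the multiplicities are chi_5: 1. Dimension check: dim(chi_3)*dim(chi_2) = 1*1 = 1 and sum (mult * dim) = 1*1 = 1.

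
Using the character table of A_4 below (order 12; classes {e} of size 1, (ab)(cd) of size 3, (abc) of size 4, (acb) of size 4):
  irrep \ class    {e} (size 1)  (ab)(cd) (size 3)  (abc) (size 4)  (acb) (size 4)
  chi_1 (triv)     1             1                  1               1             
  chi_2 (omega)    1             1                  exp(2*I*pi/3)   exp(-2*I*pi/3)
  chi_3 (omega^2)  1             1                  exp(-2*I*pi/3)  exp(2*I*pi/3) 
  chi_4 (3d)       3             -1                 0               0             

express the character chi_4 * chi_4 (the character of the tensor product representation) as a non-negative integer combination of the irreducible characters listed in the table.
chi_4 tensor chi_4 = chi_1 + chi_2 + chi_3 + 2*chi_4 (all other irreducibles have multiplicity 0).

Proof sketch: The character of a tensor product is the pointwise product (chi_4 * chi_4)(C) = chi_4(C) * chi_4(C):
  {e}: (3)*(3), (ab)(cd): (-1)*(-1), (abc): (0)*(0), (acb): (0)*(0)
so (chi_4 * chi_4) takes values
  {e} -> 9, (ab)(cd) -> 1, (abc) -> 0, (acb) -> 0.
Now take the inner product of this character with each irreducible chi from the table, <chi_4*chi_4, chi> = (1/12) sum_C |C| (chi_4*chi_4)(C) conj(chi(C)):
  <chi_4*chi_4, chi_1> = (1/12)[1*(9)*conj(1) + 3*(1)*conj(1) + 4*(0)*conj(1) + 4*(0)*conj(1)]
      = (1/12)[(9) + (3) + (0) + (0)] = 12/12 = 1
  <chi_4*chi_4, chi_2> = (1/12)[1*(9)*conj(1) + 3*(1)*conj(1) + 4*(0)*conj(exp(2*I*pi/3)) + 4*(0)*conj(exp(-2*I*pi/3))]
      = (1/12)[(9) + (3) + (0) + (0)] = 12/12 = 1
  <chi_4*chi_4, chi_3> = (1/12)[1*(9)*conj(1) + 3*(1)*conj(1) + 4*(0)*conj(exp(-2*I*pi/3)) + 4*(0)*conj(exp(2*I*pi/3))]
      = (1/12)[(9) + (3) + (0) + (0)] = 12/12 = 1
  <chi_4*chi_4, chi_4> = (1/12)[1*(9)*conj(3) + 3*(1)*conj(-1) + 4*(0)*conj(0) + 4*(0)*conj(0)]
      = (1/12)[(27) + (-3) + (0) + (0)] = 24/12 = 2
(Exp terms are combined using exp(i*s)*conj(exp(i*t)) = exp(i*(s-t)), and sums of them are collapsed using the identity that for every m > 1 the m distinct m-th roots of unity sum to 0, e.g. 1 + exp(2*I*pi/3) + exp(-2*I*pi/3) = 0.)
Hence the multiplicities are chi_1: 1, chi_2: 1, chi_3: 1, chi_4: 2. Dimension check: dim(chi_4)*dim(chi_4) = 3*3 = 9 and sum (mult * dim) = 1*1 + 1*1 + 1*1 + 2*3 = 9.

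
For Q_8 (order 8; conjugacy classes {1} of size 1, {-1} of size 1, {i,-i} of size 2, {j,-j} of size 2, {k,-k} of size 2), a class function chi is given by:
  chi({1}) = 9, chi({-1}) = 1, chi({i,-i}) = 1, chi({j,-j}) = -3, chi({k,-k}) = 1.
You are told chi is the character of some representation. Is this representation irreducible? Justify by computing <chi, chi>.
Not irreducible (reducible): <chi, chi> = 13 > 1.

Explanation: <chi, chi> = (1/|G|) sum_C |C| * |chi(C)|^2 = (1/8)[1*|9|^2 + 1*|1|^2 + 2*|1|^2 + 2*|-3|^2 + 2*|1|^2]
  = (1/8)[(81) + (1) + (2) + (18) + (2)] = 104/8 = 13.
A character is irreducible iff <chi, chi> = 1, so this representation is reducible.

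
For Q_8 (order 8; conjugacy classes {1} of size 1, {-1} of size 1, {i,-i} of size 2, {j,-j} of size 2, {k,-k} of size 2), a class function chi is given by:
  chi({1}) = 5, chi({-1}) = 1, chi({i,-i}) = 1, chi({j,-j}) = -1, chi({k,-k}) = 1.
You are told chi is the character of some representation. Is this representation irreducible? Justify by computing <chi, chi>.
Not irreducible (reducible): <chi, chi> = 4 > 1.

Argument: <chi, chi> = (1/|G|) sum_C |C| * |chi(C)|^2 = (1/8)[1*|5|^2 + 1*|1|^2 + 2*|1|^2 + 2*|-1|^2 + 2*|1|^2]
  = (1/8)[(25) + (1) + (2) + (2) + (2)] = 32/8 = 4.
A character is irreducible iff <chi, chi> = 1, so this representation is reducible.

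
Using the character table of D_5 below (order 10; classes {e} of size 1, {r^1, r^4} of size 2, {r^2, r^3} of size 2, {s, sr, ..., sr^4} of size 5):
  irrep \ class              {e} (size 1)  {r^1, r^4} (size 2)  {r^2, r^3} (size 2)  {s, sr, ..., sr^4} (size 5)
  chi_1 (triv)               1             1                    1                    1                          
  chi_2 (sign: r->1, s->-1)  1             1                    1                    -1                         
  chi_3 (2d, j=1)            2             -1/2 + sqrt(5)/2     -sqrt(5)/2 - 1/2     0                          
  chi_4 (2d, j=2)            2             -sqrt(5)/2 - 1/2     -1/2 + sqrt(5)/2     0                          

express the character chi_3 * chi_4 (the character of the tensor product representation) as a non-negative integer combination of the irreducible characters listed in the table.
chi_3 tensor chi_4 = chi_3 + chi_4 (all other irreducibles have multiplicity 0).

Proof sketch: The character of a tensor product is the pointwise product (chi_3 * chi_4)(C) = chi_3(C) * chi_4(C):
  {e}: (2)*(2), {r^1, r^4}: (-1/2 + sqrt(5)/2)*(-sqrt(5)/2 - 1/2), {r^2, r^3}: (-sqrt(5)/2 - 1/2)*(-1/2 + sqrt(5)/2), {s, sr, ..., sr^4}: (0)*(0)
so (chi_3 * chi_4) takes values
  {e} -> 4, {r^1, r^4} -> -1, {r^2, r^3} -> -1, {s, sr, ..., sr^4} -> 0.
Now take the inner product of this character with each irreducible chi from the table, <chi_3*chi_4, chi> = (1/10) sum_C |C| (chi_3*chi_4)(C) conj(chi(C)):
  <chi_3*chi_4, chi_1> = (1/10)[1*(4)*conj(1) + 2*(-1)*conj(1) + 2*(-1)*conj(1) + 5*(0)*conj(1)]
      = (1/10)[(4) + (-2) + (-2) + (0)] = 0/10 = 0
  <chi_3*chi_4, chi_2> = (1/10)[1*(4)*conj(1) + 2*(-1)*conj(1) + 2*(-1)*conj(1) + 5*(0)*conj(-1)]
      = (1/10)[(4) + (-2) + (-2) + (0)] = 0/10 = 0
  <chi_3*chi_4, chi_3> = (1/10)[1*(4)*conj(2) + 2*(-1)*conj(-1/2 + sqrt(5)/2) + 2*(-1)*conj(-sqrt(5)/2 - 1/2) + 5*(0)*conj(0)]
      = (1/10)[(8) + (1 - sqrt(5)) + (1 + sqrt(5)) + (0)] = 10/10 = 1
  <chi_3*chi_4, chi_4> = (1/10)[1*(4)*conj(2) + 2*(-1)*conj(-sqrt(5)/2 - 1/2) + 2*(-1)*conj(-1/2 + sqrt(5)/2) + 5*(0)*conj(0)]
      = (1/10)[(8) + (1 + sqrt(5)) + (1 - sqrt(5)) + (0)] = 10/10 = 1
Hence the multiplicities are chi_3: 1, chi_4: 1. Dimension check: dim(chi_3)*dim(chi_4) = 2*2 = 4 and sum (mult * dim) = 1*2 + 1*2 = 4.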